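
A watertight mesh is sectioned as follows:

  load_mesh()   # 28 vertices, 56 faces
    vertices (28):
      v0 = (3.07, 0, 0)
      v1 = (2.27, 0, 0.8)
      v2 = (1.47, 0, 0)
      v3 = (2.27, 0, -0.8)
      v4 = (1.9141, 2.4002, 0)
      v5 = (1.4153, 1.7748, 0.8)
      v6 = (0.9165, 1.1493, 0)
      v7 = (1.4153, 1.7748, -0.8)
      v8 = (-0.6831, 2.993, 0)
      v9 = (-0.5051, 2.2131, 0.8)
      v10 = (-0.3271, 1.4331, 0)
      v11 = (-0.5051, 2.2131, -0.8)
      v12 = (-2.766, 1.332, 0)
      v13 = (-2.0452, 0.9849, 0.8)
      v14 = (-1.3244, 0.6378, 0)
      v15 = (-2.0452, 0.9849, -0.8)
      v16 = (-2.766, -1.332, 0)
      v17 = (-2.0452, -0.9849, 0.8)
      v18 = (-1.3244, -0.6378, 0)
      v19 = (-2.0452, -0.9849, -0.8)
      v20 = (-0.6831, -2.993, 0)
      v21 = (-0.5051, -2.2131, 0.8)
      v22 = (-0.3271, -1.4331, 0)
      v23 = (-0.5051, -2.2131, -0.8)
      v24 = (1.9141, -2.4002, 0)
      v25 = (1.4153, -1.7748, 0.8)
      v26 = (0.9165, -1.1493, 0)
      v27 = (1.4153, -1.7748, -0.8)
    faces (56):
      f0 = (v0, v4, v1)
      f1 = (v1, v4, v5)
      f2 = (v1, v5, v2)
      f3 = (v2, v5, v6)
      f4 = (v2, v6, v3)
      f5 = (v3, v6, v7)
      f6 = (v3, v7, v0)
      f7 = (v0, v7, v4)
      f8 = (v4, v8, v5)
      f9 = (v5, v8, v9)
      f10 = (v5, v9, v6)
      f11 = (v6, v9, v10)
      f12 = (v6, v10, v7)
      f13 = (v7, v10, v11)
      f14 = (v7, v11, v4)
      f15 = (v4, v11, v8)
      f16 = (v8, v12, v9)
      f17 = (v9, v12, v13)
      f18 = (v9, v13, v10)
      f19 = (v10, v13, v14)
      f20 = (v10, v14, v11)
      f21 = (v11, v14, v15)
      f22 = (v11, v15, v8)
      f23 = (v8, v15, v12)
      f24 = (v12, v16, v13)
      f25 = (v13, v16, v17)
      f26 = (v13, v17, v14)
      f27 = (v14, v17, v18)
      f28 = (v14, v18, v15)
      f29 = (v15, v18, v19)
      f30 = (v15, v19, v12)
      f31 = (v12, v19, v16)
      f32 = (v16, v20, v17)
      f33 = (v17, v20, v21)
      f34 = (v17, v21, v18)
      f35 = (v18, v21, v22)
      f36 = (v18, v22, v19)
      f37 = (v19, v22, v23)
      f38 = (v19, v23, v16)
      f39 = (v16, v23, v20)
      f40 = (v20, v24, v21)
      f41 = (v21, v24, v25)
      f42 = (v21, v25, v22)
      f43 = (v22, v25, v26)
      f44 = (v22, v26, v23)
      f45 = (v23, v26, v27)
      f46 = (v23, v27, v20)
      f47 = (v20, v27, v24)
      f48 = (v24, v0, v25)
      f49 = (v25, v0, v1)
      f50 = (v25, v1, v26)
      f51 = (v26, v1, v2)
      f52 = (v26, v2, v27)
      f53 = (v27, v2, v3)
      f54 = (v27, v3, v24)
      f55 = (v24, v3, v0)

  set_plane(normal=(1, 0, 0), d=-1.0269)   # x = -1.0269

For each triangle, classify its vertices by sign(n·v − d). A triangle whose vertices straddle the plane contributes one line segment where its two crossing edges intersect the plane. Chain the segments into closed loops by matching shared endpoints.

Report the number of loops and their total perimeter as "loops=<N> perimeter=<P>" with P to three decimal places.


Straddling triangles (16 of 56):
  (v8,v12,v9) [+-+] → (-1.0269, 2.71884, 0)–(-1.0269, 2.00975, 0.615366)  len=0.9389
  (v9,v12,v13) [+--] → (-1.0269, 2.00975, 0.615366)–(-1.0269, 1.79697, 0.8)  len=0.2817
  (v9,v13,v10) [+-+] → (-1.0269, 1.79697, 0.8)–(-1.0269, 1.25054, 0.325848)  len=0.7235
  (v10,v13,v14) [+--] → (-1.0269, 1.25054, 0.325848)–(-1.0269, 0.875042, 0)  len=0.4972
  (v10,v14,v11) [+-+] → (-1.0269, 0.875042, 0)–(-1.0269, 1.20981, -0.290492)  len=0.4432
  (v11,v14,v15) [+--] → (-1.0269, 1.20981, -0.290492)–(-1.0269, 1.79697, -0.8)  len=0.7774
  (v11,v15,v8) [+-+] → (-1.0269, 1.79697, -0.8)–(-1.0269, 2.48615, -0.201924)  len=0.9125
  (v8,v15,v12) [+--] → (-1.0269, 2.48615, -0.201924)–(-1.0269, 2.71884, 0)  len=0.3081
  (v16,v20,v17) [-+-] → (-1.0269, -2.71884, 0)–(-1.0269, -2.48615, 0.201924)  len=0.3081
  (v17,v20,v21) [-++] → (-1.0269, -2.48615, 0.201924)–(-1.0269, -1.79697, 0.8)  len=0.9125
  (v17,v21,v18) [-+-] → (-1.0269, -1.79697, 0.8)–(-1.0269, -1.20981, 0.290492)  len=0.7774
  (v18,v21,v22) [-++] → (-1.0269, -1.20981, 0.290492)–(-1.0269, -0.875042, 0)  len=0.4432
  (v18,v22,v19) [-+-] → (-1.0269, -0.875042, 0)–(-1.0269, -1.25054, -0.325848)  len=0.4972
  (v19,v22,v23) [-++] → (-1.0269, -1.25054, -0.325848)–(-1.0269, -1.79697, -0.8)  len=0.7235
  (v19,v23,v16) [-+-] → (-1.0269, -1.79697, -0.8)–(-1.0269, -2.00975, -0.615366)  len=0.2817
  (v16,v23,v20) [-++] → (-1.0269, -2.00975, -0.615366)–(-1.0269, -2.71884, 0)  len=0.9389

Chained into 2 loop(s):
  loop 1: 8 segments, perimeter = 4.8825
  loop 2: 8 segments, perimeter = 4.8825
Total perimeter = 9.765

loops=2 perimeter=9.765


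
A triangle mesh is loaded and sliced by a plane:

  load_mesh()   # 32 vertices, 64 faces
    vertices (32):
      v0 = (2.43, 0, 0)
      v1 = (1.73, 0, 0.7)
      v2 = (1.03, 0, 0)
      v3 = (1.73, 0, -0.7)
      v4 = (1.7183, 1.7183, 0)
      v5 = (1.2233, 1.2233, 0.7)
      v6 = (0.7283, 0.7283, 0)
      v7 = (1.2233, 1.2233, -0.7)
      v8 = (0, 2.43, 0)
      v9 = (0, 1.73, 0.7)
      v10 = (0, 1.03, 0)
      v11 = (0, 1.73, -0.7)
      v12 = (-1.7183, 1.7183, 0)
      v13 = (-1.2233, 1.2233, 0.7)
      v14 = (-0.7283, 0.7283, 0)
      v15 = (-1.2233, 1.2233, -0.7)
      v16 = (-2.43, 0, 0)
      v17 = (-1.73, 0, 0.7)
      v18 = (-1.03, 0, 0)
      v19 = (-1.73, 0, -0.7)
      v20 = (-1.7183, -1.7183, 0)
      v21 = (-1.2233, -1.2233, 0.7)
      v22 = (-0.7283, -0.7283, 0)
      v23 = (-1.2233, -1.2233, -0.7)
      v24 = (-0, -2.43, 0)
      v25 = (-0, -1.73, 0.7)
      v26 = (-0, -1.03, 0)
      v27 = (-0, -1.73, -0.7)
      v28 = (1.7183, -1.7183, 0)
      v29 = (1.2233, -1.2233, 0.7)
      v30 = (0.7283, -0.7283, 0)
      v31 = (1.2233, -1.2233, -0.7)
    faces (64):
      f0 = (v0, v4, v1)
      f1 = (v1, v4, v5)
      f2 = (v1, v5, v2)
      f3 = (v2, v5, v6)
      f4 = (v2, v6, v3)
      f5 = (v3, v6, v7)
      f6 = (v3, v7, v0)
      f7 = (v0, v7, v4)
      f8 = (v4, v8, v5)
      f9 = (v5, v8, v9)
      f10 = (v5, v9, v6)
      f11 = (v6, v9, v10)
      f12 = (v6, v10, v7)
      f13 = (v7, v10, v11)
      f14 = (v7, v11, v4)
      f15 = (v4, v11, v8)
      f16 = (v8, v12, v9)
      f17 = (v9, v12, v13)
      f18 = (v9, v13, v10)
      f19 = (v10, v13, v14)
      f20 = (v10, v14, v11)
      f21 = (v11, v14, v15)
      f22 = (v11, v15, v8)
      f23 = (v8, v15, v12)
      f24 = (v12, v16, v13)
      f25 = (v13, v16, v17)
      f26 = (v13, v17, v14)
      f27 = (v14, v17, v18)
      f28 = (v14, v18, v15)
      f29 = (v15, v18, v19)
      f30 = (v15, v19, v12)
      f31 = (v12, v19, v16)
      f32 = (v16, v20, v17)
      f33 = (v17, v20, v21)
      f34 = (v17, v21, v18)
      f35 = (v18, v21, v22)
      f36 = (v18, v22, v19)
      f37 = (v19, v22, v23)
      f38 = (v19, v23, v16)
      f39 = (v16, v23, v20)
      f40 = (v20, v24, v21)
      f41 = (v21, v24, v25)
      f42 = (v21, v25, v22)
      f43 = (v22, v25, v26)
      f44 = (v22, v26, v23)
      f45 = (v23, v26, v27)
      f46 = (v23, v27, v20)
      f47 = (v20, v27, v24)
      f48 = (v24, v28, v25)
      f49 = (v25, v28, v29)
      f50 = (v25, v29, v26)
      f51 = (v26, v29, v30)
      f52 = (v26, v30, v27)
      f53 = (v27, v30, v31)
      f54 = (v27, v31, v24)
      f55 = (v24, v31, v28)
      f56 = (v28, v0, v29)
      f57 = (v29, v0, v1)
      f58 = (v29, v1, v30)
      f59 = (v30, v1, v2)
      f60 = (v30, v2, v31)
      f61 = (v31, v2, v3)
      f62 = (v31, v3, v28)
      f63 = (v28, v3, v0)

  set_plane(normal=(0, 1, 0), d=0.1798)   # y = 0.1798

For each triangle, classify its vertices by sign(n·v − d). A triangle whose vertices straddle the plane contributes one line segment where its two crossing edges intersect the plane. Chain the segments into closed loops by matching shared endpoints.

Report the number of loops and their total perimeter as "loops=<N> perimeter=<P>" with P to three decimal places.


loops=2 perimeter=7.920

Straddling triangles (16 of 64):
  (v0,v4,v1) [-+-] → (2.35553, 0.1798, 0)–(1.72878, 0.1798, 0.626753)  len=0.8864
  (v1,v4,v5) [-++] → (1.72878, 0.1798, 0.626753)–(1.65553, 0.1798, 0.7)  len=0.1036
  (v1,v5,v2) [-+-] → (1.65553, 0.1798, 0.7)–(1.05841, 0.1798, 0.102886)  len=0.8444
  (v2,v5,v6) [-++] → (1.05841, 0.1798, 0.102886)–(0.955517, 0.1798, 0)  len=0.1455
  (v2,v6,v3) [-+-] → (0.955517, 0.1798, 0)–(1.4827, 0.1798, -0.527187)  len=0.7456
  (v3,v6,v7) [-++] → (1.4827, 0.1798, -0.527187)–(1.65553, 0.1798, -0.7)  len=0.2444
  (v3,v7,v0) [-+-] → (1.65553, 0.1798, -0.7)–(2.25264, 0.1798, -0.102886)  len=0.8444
  (v0,v7,v4) [-++] → (2.25264, 0.1798, -0.102886)–(2.35553, 0.1798, 0)  len=0.1455
  (v12,v16,v13) [+-+] → (-2.35553, 0.1798, 0)–(-2.25264, 0.1798, 0.102886)  len=0.1455
  (v13,v16,v17) [+--] → (-2.25264, 0.1798, 0.102886)–(-1.65553, 0.1798, 0.7)  len=0.8444
  (v13,v17,v14) [+-+] → (-1.65553, 0.1798, 0.7)–(-1.4827, 0.1798, 0.527187)  len=0.2444
  (v14,v17,v18) [+--] → (-1.4827, 0.1798, 0.527187)–(-0.955517, 0.1798, 0)  len=0.7456
  (v14,v18,v15) [+-+] → (-0.955517, 0.1798, 0)–(-1.05841, 0.1798, -0.102886)  len=0.1455
  (v15,v18,v19) [+--] → (-1.05841, 0.1798, -0.102886)–(-1.65553, 0.1798, -0.7)  len=0.8444
  (v15,v19,v12) [+-+] → (-1.65553, 0.1798, -0.7)–(-1.72878, 0.1798, -0.626753)  len=0.1036
  (v12,v19,v16) [+--] → (-1.72878, 0.1798, -0.626753)–(-2.35553, 0.1798, 0)  len=0.8864

Chained into 2 loop(s):
  loop 1: 8 segments, perimeter = 3.9598
  loop 2: 8 segments, perimeter = 3.9598
Total perimeter = 7.920


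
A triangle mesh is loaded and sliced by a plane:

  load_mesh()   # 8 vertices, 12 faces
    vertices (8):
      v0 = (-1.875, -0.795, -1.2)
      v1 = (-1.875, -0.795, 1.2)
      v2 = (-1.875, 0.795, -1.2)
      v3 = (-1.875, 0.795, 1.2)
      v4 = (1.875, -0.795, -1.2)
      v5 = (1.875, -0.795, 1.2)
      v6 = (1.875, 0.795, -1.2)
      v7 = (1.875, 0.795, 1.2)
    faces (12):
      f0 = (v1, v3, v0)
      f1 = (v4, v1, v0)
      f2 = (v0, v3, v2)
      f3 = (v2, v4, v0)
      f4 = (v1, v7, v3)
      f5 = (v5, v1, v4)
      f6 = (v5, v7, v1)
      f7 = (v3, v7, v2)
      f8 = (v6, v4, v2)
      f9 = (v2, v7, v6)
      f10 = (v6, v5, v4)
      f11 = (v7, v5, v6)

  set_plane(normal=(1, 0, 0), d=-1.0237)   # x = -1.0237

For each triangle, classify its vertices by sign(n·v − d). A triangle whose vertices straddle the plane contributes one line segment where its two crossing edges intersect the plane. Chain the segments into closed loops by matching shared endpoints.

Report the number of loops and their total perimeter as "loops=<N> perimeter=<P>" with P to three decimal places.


Straddling triangles (8 of 12):
  (v4,v1,v0) [+--] → (-1.0237, -0.795, 0.655168)–(-1.0237, -0.795, -1.2)  len=1.8552
  (v2,v4,v0) [-+-] → (-1.0237, 0.434049, -1.2)–(-1.0237, -0.795, -1.2)  len=1.2290
  (v1,v7,v3) [-+-] → (-1.0237, -0.434049, 1.2)–(-1.0237, 0.795, 1.2)  len=1.2290
  (v5,v1,v4) [+-+] → (-1.0237, -0.795, 1.2)–(-1.0237, -0.795, 0.655168)  len=0.5448
  (v5,v7,v1) [++-] → (-1.0237, -0.434049, 1.2)–(-1.0237, -0.795, 1.2)  len=0.3610
  (v3,v7,v2) [-+-] → (-1.0237, 0.795, 1.2)–(-1.0237, 0.795, -0.655168)  len=1.8552
  (v6,v4,v2) [++-] → (-1.0237, 0.434049, -1.2)–(-1.0237, 0.795, -1.2)  len=0.3610
  (v2,v7,v6) [-++] → (-1.0237, 0.795, -0.655168)–(-1.0237, 0.795, -1.2)  len=0.5448

Chained into 1 loop(s):
  loop 1: 8 segments, perimeter = 7.9800
Total perimeter = 7.980

loops=1 perimeter=7.980


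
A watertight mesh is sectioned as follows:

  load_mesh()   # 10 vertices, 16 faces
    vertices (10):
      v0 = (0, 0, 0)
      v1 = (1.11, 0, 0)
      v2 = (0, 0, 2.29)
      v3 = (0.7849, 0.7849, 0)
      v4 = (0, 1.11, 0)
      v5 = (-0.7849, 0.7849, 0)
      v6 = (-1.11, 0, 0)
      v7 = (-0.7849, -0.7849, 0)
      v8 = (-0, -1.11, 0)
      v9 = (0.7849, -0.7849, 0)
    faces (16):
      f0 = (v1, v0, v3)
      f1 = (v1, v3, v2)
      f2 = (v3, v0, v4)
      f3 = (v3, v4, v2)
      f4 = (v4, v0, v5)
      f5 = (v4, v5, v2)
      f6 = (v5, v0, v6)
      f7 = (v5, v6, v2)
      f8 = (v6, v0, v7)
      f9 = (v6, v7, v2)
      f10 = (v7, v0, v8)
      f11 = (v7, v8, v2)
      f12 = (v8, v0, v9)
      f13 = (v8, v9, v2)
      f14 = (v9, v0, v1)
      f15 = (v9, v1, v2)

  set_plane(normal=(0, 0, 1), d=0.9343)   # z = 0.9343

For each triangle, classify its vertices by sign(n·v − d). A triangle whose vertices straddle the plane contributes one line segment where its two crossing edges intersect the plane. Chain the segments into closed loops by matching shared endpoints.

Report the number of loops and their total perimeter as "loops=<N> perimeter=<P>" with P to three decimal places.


Straddling triangles (8 of 16):
  (v1,v3,v2) [--+] → (0.464668, 0.464668, 0.9343)–(0.65713, 0, 0.9343)  len=0.5029
  (v3,v4,v2) [--+] → (0, 0.65713, 0.9343)–(0.464668, 0.464668, 0.9343)  len=0.5029
  (v4,v5,v2) [--+] → (-0.464668, 0.464668, 0.9343)–(0, 0.65713, 0.9343)  len=0.5029
  (v5,v6,v2) [--+] → (-0.65713, 0, 0.9343)–(-0.464668, 0.464668, 0.9343)  len=0.5029
  (v6,v7,v2) [--+] → (-0.464668, -0.464668, 0.9343)–(-0.65713, 0, 0.9343)  len=0.5029
  (v7,v8,v2) [--+] → (0, -0.65713, 0.9343)–(-0.464668, -0.464668, 0.9343)  len=0.5029
  (v8,v9,v2) [--+] → (0.464668, -0.464668, 0.9343)–(0, -0.65713, 0.9343)  len=0.5029
  (v9,v1,v2) [--+] → (0.65713, 0, 0.9343)–(0.464668, -0.464668, 0.9343)  len=0.5029

Chained into 1 loop(s):
  loop 1: 8 segments, perimeter = 4.0236
Total perimeter = 4.024

loops=1 perimeter=4.024


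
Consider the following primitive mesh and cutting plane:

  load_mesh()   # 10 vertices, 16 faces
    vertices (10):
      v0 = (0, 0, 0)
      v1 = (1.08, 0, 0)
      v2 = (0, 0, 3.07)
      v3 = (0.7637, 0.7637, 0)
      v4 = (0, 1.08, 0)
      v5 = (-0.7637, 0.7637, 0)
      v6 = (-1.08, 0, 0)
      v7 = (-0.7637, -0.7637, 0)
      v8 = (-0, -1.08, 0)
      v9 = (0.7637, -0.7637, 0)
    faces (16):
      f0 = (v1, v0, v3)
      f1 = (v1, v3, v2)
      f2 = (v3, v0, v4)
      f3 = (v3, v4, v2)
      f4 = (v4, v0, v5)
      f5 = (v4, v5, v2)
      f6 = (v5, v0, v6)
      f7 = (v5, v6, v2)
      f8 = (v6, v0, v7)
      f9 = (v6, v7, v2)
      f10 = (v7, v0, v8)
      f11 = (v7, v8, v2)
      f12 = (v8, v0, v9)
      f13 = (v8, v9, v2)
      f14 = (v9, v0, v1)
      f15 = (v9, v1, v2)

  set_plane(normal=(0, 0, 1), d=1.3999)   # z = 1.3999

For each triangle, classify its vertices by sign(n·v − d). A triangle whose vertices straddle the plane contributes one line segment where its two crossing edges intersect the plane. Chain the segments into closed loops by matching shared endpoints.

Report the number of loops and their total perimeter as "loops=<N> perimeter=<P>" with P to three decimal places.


Straddling triangles (8 of 16):
  (v1,v3,v2) [--+] → (0.415458, 0.415458, 1.3999)–(0.587527, 0, 1.3999)  len=0.4497
  (v3,v4,v2) [--+] → (0, 0.587527, 1.3999)–(0.415458, 0.415458, 1.3999)  len=0.4497
  (v4,v5,v2) [--+] → (-0.415458, 0.415458, 1.3999)–(0, 0.587527, 1.3999)  len=0.4497
  (v5,v6,v2) [--+] → (-0.587527, 0, 1.3999)–(-0.415458, 0.415458, 1.3999)  len=0.4497
  (v6,v7,v2) [--+] → (-0.415458, -0.415458, 1.3999)–(-0.587527, 0, 1.3999)  len=0.4497
  (v7,v8,v2) [--+] → (0, -0.587527, 1.3999)–(-0.415458, -0.415458, 1.3999)  len=0.4497
  (v8,v9,v2) [--+] → (0.415458, -0.415458, 1.3999)–(0, -0.587527, 1.3999)  len=0.4497
  (v9,v1,v2) [--+] → (0.587527, 0, 1.3999)–(0.415458, -0.415458, 1.3999)  len=0.4497

Chained into 1 loop(s):
  loop 1: 8 segments, perimeter = 3.5974
Total perimeter = 3.597

loops=1 perimeter=3.597


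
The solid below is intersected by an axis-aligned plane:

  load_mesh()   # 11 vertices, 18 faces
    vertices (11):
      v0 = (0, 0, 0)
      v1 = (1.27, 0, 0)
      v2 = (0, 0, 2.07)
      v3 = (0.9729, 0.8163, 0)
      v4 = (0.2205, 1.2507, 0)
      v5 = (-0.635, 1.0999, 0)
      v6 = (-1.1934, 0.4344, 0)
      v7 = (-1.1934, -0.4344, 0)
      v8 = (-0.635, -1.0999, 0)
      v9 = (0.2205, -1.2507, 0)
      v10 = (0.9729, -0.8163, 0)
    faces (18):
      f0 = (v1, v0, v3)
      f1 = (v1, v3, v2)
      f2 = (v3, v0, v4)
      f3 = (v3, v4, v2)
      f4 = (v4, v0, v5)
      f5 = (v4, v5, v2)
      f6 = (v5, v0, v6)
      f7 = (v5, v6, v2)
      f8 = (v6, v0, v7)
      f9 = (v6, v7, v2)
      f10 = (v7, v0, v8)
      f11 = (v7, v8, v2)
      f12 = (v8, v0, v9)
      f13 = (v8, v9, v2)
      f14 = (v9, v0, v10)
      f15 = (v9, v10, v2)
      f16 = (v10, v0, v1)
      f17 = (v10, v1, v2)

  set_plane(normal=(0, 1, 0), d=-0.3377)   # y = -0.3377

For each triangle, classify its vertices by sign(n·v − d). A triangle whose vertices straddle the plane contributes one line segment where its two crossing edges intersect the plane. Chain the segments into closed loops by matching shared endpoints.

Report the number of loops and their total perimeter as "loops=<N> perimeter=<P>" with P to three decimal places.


loops=1 perimeter=6.235

Straddling triangles (10 of 18):
  (v6,v0,v7) [++-] → (-0.927742, -0.3377, 0)–(-1.1934, -0.3377, 0)  len=0.2657
  (v6,v7,v2) [+-+] → (-1.1934, -0.3377, 0)–(-0.927742, -0.3377, 0.460794)  len=0.5319
  (v7,v0,v8) [-+-] → (-0.927742, -0.3377, 0)–(-0.194963, -0.3377, 0)  len=0.7328
  (v7,v8,v2) [--+] → (-0.194963, -0.3377, 1.43445)–(-0.927742, -0.3377, 0.460794)  len=1.2186
  (v8,v0,v9) [-+-] → (-0.194963, -0.3377, 0)–(0.0595369, -0.3377, 0)  len=0.2545
  (v8,v9,v2) [--+] → (0.0595369, -0.3377, 1.51108)–(-0.194963, -0.3377, 1.43445)  len=0.2658
  (v9,v0,v10) [-+-] → (0.0595369, -0.3377, 0)–(0.402485, -0.3377, 0)  len=0.3429
  (v9,v10,v2) [--+] → (0.402485, -0.3377, 1.21365)–(0.0595369, -0.3377, 1.51108)  len=0.4540
  (v10,v0,v1) [-++] → (0.402485, -0.3377, 0)–(1.14709, -0.3377, 0)  len=0.7446
  (v10,v1,v2) [-++] → (1.14709, -0.3377, 0)–(0.402485, -0.3377, 1.21365)  len=1.4239

Chained into 1 loop(s):
  loop 1: 10 segments, perimeter = 6.2346
Total perimeter = 6.235


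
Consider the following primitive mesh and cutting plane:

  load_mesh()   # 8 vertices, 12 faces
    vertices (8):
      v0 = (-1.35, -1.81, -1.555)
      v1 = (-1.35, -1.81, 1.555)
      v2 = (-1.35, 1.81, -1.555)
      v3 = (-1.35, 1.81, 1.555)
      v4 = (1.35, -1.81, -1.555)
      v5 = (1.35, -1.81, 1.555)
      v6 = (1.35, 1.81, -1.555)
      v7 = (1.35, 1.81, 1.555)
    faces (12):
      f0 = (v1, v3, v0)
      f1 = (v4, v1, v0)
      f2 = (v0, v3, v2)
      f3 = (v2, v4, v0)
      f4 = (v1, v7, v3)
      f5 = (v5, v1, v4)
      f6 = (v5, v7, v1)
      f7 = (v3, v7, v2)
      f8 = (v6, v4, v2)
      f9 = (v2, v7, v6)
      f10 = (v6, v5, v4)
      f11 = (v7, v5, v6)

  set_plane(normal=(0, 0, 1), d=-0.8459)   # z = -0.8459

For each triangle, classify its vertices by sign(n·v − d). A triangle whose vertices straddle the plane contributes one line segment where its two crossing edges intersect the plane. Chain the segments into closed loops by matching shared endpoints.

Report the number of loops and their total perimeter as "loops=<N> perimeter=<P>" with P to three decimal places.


loops=1 perimeter=12.640

Straddling triangles (8 of 12):
  (v1,v3,v0) [++-] → (-1.35, -0.984617, -0.8459)–(-1.35, -1.81, -0.8459)  len=0.8254
  (v4,v1,v0) [-+-] → (0.734383, -1.81, -0.8459)–(-1.35, -1.81, -0.8459)  len=2.0844
  (v0,v3,v2) [-+-] → (-1.35, -0.984617, -0.8459)–(-1.35, 1.81, -0.8459)  len=2.7946
  (v5,v1,v4) [++-] → (0.734383, -1.81, -0.8459)–(1.35, -1.81, -0.8459)  len=0.6156
  (v3,v7,v2) [++-] → (-0.734383, 1.81, -0.8459)–(-1.35, 1.81, -0.8459)  len=0.6156
  (v2,v7,v6) [-+-] → (-0.734383, 1.81, -0.8459)–(1.35, 1.81, -0.8459)  len=2.0844
  (v6,v5,v4) [-+-] → (1.35, 0.984617, -0.8459)–(1.35, -1.81, -0.8459)  len=2.7946
  (v7,v5,v6) [++-] → (1.35, 0.984617, -0.8459)–(1.35, 1.81, -0.8459)  len=0.8254

Chained into 1 loop(s):
  loop 1: 8 segments, perimeter = 12.6400
Total perimeter = 12.640


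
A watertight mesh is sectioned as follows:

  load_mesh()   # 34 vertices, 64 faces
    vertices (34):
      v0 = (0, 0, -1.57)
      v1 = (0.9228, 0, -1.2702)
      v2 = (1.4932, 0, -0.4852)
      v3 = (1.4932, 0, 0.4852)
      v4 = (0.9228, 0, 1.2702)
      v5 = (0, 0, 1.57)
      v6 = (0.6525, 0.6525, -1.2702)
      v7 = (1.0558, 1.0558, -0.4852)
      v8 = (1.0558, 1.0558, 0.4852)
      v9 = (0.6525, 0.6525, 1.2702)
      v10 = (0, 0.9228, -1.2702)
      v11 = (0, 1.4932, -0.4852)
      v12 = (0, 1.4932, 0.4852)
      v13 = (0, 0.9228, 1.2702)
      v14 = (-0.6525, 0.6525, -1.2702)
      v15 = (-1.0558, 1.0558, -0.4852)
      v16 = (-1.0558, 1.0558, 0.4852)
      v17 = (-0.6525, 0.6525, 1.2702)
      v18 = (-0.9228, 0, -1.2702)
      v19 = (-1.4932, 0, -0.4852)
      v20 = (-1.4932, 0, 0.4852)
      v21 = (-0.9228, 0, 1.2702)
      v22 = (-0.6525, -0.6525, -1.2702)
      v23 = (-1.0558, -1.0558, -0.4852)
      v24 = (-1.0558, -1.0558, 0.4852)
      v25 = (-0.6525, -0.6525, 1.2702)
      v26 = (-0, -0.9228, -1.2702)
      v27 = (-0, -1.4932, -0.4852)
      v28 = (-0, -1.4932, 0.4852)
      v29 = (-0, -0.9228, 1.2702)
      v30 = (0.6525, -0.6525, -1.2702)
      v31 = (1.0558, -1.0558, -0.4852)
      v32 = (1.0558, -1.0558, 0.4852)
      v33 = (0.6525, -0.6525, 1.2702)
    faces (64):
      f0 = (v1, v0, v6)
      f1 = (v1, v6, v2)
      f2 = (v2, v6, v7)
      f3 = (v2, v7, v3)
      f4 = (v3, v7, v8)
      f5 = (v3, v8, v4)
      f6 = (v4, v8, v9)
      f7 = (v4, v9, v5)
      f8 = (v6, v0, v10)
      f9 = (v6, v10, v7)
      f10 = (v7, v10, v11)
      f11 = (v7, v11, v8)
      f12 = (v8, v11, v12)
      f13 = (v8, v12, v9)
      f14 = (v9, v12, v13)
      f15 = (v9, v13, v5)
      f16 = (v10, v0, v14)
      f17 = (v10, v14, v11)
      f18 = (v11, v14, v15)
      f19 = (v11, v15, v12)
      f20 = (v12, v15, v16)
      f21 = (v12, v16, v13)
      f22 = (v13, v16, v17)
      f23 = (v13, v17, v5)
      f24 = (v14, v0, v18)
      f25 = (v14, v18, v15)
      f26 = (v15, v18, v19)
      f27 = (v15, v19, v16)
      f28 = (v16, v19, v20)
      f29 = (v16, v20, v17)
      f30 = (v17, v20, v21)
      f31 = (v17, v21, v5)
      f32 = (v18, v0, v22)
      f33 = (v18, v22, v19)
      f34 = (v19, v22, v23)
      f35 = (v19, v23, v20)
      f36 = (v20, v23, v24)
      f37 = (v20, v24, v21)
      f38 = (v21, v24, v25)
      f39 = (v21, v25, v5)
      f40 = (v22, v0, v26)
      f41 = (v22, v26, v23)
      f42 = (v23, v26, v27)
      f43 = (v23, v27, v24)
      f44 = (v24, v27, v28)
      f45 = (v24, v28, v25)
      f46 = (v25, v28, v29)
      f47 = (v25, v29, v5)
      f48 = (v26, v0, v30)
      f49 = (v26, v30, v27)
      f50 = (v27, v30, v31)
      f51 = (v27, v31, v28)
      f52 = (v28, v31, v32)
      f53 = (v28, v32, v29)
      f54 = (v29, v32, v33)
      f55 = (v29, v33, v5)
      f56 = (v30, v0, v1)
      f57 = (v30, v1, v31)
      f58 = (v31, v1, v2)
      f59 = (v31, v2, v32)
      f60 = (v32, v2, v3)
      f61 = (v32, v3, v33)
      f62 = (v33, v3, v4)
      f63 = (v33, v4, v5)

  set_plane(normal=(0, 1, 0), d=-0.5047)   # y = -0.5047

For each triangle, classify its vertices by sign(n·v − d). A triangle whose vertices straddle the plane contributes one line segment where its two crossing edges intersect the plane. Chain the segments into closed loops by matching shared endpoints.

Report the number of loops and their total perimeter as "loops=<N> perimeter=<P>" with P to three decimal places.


loops=1 perimeter=8.738

Straddling triangles (20 of 64):
  (v18,v0,v22) [++-] → (-0.5047, -0.5047, -1.33811)–(-0.713727, -0.5047, -1.2702)  len=0.2198
  (v18,v22,v19) [+-+] → (-0.713727, -0.5047, -1.2702)–(-0.84293, -0.5047, -1.09239)  len=0.2198
  (v19,v22,v23) [+--] → (-0.84293, -0.5047, -1.09239)–(-1.28411, -0.5047, -0.4852)  len=0.7505
  (v19,v23,v20) [+-+] → (-1.28411, -0.5047, -0.4852)–(-1.28411, -0.5047, 0.0213234)  len=0.5065
  (v20,v23,v24) [+--] → (-1.28411, -0.5047, 0.0213234)–(-1.28411, -0.5047, 0.4852)  len=0.4639
  (v20,v24,v21) [+-+] → (-1.28411, -0.5047, 0.4852)–(-0.986377, -0.5047, 0.894949)  len=0.5065
  (v21,v24,v25) [+--] → (-0.986377, -0.5047, 0.894949)–(-0.713727, -0.5047, 1.2702)  len=0.4638
  (v21,v25,v5) [+-+] → (-0.713727, -0.5047, 1.2702)–(-0.5047, -0.5047, 1.33811)  len=0.2198
  (v22,v0,v26) [-+-] → (-0.5047, -0.5047, -1.33811)–(0, -0.5047, -1.40603)  len=0.5093
  (v25,v29,v5) [--+] → (0, -0.5047, 1.40603)–(-0.5047, -0.5047, 1.33811)  len=0.5093
  (v26,v0,v30) [-+-] → (0, -0.5047, -1.40603)–(0.5047, -0.5047, -1.33811)  len=0.5093
  (v29,v33,v5) [--+] → (0.5047, -0.5047, 1.33811)–(0, -0.5047, 1.40603)  len=0.5093
  (v30,v0,v1) [-++] → (0.5047, -0.5047, -1.33811)–(0.713727, -0.5047, -1.2702)  len=0.2198
  (v30,v1,v31) [-+-] → (0.713727, -0.5047, -1.2702)–(0.986377, -0.5047, -0.894949)  len=0.4638
  (v31,v1,v2) [-++] → (0.986377, -0.5047, -0.894949)–(1.28411, -0.5047, -0.4852)  len=0.5065
  (v31,v2,v32) [-+-] → (1.28411, -0.5047, -0.4852)–(1.28411, -0.5047, -0.0213234)  len=0.4639
  (v32,v2,v3) [-++] → (1.28411, -0.5047, -0.0213234)–(1.28411, -0.5047, 0.4852)  len=0.5065
  (v32,v3,v33) [-+-] → (1.28411, -0.5047, 0.4852)–(0.84293, -0.5047, 1.09239)  len=0.7505
  (v33,v3,v4) [-++] → (0.84293, -0.5047, 1.09239)–(0.713727, -0.5047, 1.2702)  len=0.2198
  (v33,v4,v5) [-++] → (0.713727, -0.5047, 1.2702)–(0.5047, -0.5047, 1.33811)  len=0.2198

Chained into 1 loop(s):
  loop 1: 20 segments, perimeter = 8.7383
Total perimeter = 8.738


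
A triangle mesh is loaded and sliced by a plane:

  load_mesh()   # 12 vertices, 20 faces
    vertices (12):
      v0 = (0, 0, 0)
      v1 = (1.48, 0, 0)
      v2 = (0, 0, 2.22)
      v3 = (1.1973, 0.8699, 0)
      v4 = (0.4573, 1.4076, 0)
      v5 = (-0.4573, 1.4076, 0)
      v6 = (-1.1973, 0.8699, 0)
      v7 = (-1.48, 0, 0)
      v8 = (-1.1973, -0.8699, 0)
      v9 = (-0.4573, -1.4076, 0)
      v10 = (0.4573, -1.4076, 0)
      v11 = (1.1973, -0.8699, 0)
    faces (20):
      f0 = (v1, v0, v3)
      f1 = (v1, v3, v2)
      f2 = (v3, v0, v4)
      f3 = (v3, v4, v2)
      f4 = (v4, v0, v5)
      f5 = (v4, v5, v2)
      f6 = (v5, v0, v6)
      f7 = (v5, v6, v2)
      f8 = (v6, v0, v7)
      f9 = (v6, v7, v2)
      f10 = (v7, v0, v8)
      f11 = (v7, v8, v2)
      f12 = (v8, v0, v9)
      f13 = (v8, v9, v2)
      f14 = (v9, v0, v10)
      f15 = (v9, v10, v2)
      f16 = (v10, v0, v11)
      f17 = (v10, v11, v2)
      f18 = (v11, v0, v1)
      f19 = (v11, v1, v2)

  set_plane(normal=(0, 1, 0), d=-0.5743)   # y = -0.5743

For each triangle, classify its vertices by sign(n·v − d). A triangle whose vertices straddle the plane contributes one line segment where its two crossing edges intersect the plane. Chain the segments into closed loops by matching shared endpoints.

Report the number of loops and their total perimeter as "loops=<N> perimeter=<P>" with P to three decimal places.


Straddling triangles (10 of 20):
  (v7,v0,v8) [++-] → (-0.790446, -0.5743, 0)–(-1.29336, -0.5743, 0)  len=0.5029
  (v7,v8,v2) [+-+] → (-1.29336, -0.5743, 0)–(-0.790446, -0.5743, 0.754376)  len=0.9066
  (v8,v0,v9) [-+-] → (-0.790446, -0.5743, 0)–(-0.186578, -0.5743, 0)  len=0.6039
  (v8,v9,v2) [--+] → (-0.186578, -0.5743, 1.31424)–(-0.790446, -0.5743, 0.754376)  len=0.8235
  (v9,v0,v10) [-+-] → (-0.186578, -0.5743, 0)–(0.186578, -0.5743, 0)  len=0.3732
  (v9,v10,v2) [--+] → (0.186578, -0.5743, 1.31424)–(-0.186578, -0.5743, 1.31424)  len=0.3732
  (v10,v0,v11) [-+-] → (0.186578, -0.5743, 0)–(0.790446, -0.5743, 0)  len=0.6039
  (v10,v11,v2) [--+] → (0.790446, -0.5743, 0.754376)–(0.186578, -0.5743, 1.31424)  len=0.8235
  (v11,v0,v1) [-++] → (0.790446, -0.5743, 0)–(1.29336, -0.5743, 0)  len=0.5029
  (v11,v1,v2) [-++] → (1.29336, -0.5743, 0)–(0.790446, -0.5743, 0.754376)  len=0.9066

Chained into 1 loop(s):
  loop 1: 10 segments, perimeter = 6.4201
Total perimeter = 6.420

loops=1 perimeter=6.420


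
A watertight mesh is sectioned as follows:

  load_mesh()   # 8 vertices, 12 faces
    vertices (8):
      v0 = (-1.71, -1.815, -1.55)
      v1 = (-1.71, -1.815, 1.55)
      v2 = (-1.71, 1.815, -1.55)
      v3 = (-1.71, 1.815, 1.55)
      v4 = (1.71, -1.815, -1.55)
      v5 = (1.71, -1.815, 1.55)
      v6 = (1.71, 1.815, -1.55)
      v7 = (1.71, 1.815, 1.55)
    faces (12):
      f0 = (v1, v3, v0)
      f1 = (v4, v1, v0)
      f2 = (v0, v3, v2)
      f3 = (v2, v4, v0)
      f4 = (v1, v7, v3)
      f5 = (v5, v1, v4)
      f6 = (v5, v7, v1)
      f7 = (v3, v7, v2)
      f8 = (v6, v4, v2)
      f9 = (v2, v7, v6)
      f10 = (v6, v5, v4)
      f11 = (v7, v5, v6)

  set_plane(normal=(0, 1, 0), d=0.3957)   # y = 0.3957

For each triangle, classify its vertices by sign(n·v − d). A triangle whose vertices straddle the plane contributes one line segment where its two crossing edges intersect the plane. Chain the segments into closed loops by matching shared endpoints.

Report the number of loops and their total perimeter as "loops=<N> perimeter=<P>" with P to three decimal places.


Straddling triangles (8 of 12):
  (v1,v3,v0) [-+-] → (-1.71, 0.3957, 1.55)–(-1.71, 0.3957, 0.337926)  len=1.2121
  (v0,v3,v2) [-++] → (-1.71, 0.3957, 0.337926)–(-1.71, 0.3957, -1.55)  len=1.8879
  (v2,v4,v0) [+--] → (-0.372808, 0.3957, -1.55)–(-1.71, 0.3957, -1.55)  len=1.3372
  (v1,v7,v3) [-++] → (0.372808, 0.3957, 1.55)–(-1.71, 0.3957, 1.55)  len=2.0828
  (v5,v7,v1) [-+-] → (1.71, 0.3957, 1.55)–(0.372808, 0.3957, 1.55)  len=1.3372
  (v6,v4,v2) [+-+] → (1.71, 0.3957, -1.55)–(-0.372808, 0.3957, -1.55)  len=2.0828
  (v6,v5,v4) [+--] → (1.71, 0.3957, -0.337926)–(1.71, 0.3957, -1.55)  len=1.2121
  (v7,v5,v6) [+-+] → (1.71, 0.3957, 1.55)–(1.71, 0.3957, -0.337926)  len=1.8879

Chained into 1 loop(s):
  loop 1: 8 segments, perimeter = 13.0400
Total perimeter = 13.040

loops=1 perimeter=13.040


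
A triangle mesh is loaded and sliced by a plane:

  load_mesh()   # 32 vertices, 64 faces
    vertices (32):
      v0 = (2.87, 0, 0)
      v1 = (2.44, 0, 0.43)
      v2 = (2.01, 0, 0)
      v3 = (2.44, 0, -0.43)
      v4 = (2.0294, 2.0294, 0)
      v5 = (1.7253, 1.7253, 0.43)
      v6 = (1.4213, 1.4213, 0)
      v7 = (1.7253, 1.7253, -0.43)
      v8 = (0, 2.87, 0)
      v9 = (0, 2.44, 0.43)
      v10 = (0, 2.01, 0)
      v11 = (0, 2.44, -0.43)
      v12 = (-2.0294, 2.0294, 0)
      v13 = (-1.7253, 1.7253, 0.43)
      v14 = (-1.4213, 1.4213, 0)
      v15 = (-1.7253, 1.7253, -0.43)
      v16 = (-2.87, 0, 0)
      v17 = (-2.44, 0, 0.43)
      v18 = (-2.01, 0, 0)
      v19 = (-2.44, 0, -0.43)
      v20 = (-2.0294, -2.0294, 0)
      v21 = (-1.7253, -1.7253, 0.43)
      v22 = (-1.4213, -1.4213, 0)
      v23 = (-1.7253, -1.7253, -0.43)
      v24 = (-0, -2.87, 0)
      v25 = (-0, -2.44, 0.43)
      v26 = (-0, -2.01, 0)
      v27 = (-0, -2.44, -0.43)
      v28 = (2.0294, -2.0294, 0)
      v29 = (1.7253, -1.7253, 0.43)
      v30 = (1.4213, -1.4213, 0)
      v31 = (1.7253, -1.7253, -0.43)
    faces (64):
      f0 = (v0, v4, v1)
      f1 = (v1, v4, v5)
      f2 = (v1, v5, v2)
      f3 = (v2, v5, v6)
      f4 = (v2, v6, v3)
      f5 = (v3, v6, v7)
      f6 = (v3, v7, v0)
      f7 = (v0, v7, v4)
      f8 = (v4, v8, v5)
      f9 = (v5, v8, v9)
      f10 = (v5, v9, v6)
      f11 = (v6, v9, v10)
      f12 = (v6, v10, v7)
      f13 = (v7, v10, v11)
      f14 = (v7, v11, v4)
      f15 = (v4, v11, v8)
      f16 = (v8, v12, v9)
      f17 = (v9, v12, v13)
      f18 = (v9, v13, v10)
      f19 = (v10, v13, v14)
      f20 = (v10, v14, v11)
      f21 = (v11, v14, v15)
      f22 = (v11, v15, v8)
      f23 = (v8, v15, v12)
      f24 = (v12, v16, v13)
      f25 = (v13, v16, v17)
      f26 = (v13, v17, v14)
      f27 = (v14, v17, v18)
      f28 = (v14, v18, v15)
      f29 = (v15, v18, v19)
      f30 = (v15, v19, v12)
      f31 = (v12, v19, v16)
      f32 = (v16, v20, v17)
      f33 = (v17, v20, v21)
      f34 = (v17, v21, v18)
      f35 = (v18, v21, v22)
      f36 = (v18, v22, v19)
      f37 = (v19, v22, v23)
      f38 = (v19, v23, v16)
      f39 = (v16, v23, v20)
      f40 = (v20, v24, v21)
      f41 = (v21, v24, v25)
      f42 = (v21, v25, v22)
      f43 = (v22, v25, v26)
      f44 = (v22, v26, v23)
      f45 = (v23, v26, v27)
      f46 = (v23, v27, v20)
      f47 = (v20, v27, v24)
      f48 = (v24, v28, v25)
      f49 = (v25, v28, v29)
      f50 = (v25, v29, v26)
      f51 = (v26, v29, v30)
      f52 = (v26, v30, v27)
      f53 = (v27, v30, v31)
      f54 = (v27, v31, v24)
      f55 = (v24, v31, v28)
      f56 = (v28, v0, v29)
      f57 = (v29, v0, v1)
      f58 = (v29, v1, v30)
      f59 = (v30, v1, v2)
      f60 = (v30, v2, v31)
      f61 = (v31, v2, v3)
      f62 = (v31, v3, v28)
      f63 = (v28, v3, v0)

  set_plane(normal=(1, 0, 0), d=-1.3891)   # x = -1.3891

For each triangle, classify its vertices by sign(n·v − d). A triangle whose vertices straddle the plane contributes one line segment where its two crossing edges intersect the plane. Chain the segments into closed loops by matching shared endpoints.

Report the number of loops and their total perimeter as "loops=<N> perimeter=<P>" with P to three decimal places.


Straddling triangles (16 of 64):
  (v8,v12,v9) [+-+] → (-1.3891, 2.29462, 0)–(-1.3891, 2.15895, 0.13567)  len=0.1919
  (v9,v12,v13) [+--] → (-1.3891, 2.15895, 0.13567)–(-1.3891, 1.86457, 0.43)  len=0.4163
  (v9,v13,v10) [+-+] → (-1.3891, 1.86457, 0.43)–(-1.3891, 1.78078, 0.346208)  len=0.1185
  (v10,v13,v14) [+--] → (-1.3891, 1.78078, 0.346208)–(-1.3891, 1.43464, 0)  len=0.4896
  (v10,v14,v11) [+-+] → (-1.3891, 1.43464, 0)–(-1.3891, 1.44438, -0.00974179)  len=0.0138
  (v11,v14,v15) [+--] → (-1.3891, 1.44438, -0.00974179)–(-1.3891, 1.86457, -0.43)  len=0.5943
  (v11,v15,v8) [+-+] → (-1.3891, 1.86457, -0.43)–(-1.3891, 1.94836, -0.346208)  len=0.1185
  (v8,v15,v12) [+--] → (-1.3891, 1.94836, -0.346208)–(-1.3891, 2.29462, 0)  len=0.4896
  (v20,v24,v21) [-+-] → (-1.3891, -2.29462, 0)–(-1.3891, -1.94836, 0.346208)  len=0.4896
  (v21,v24,v25) [-++] → (-1.3891, -1.94836, 0.346208)–(-1.3891, -1.86457, 0.43)  len=0.1185
  (v21,v25,v22) [-+-] → (-1.3891, -1.86457, 0.43)–(-1.3891, -1.44438, 0.00974179)  len=0.5943
  (v22,v25,v26) [-++] → (-1.3891, -1.44438, 0.00974179)–(-1.3891, -1.43464, 0)  len=0.0138
  (v22,v26,v23) [-+-] → (-1.3891, -1.43464, 0)–(-1.3891, -1.78078, -0.346208)  len=0.4896
  (v23,v26,v27) [-++] → (-1.3891, -1.78078, -0.346208)–(-1.3891, -1.86457, -0.43)  len=0.1185
  (v23,v27,v20) [-+-] → (-1.3891, -1.86457, -0.43)–(-1.3891, -2.15895, -0.13567)  len=0.4163
  (v20,v27,v24) [-++] → (-1.3891, -2.15895, -0.13567)–(-1.3891, -2.29462, 0)  len=0.1919

Chained into 2 loop(s):
  loop 1: 8 segments, perimeter = 2.4324
  loop 2: 8 segments, perimeter = 2.4324
Total perimeter = 4.865

loops=2 perimeter=4.865


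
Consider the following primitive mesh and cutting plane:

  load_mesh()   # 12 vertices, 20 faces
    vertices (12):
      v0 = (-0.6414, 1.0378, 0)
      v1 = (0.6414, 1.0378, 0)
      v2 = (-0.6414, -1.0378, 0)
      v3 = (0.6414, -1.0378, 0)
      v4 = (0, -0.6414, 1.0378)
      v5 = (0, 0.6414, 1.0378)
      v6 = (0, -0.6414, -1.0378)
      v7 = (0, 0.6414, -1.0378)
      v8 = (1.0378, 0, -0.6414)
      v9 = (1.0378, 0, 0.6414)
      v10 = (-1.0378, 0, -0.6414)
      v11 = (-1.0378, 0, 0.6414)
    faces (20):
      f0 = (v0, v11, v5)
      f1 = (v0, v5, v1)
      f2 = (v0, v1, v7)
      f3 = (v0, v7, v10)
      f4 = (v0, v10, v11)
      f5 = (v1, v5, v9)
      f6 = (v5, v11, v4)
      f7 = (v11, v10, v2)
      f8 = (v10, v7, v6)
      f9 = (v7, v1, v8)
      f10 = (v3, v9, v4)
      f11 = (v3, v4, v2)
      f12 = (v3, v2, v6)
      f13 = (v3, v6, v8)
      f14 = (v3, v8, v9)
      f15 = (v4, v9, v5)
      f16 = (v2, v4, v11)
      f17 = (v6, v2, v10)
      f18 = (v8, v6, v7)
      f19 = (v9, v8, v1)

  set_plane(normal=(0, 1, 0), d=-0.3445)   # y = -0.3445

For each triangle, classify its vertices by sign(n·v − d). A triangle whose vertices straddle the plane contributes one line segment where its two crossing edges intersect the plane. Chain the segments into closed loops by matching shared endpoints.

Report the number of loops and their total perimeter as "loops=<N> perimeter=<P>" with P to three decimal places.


Straddling triangles (10 of 20):
  (v5,v11,v4) [++-] → (-0.480391, -0.3445, 0.854309)–(0, -0.3445, 1.0378)  len=0.5142
  (v11,v10,v2) [++-] → (-0.906214, -0.3445, -0.428486)–(-0.906214, -0.3445, 0.428486)  len=0.8570
  (v10,v7,v6) [++-] → (0, -0.3445, -1.0378)–(-0.480391, -0.3445, -0.854309)  len=0.5142
  (v3,v9,v4) [-+-] → (0.906214, -0.3445, 0.428486)–(0.480391, -0.3445, 0.854309)  len=0.6022
  (v3,v6,v8) [--+] → (0.480391, -0.3445, -0.854309)–(0.906214, -0.3445, -0.428486)  len=0.6022
  (v3,v8,v9) [-++] → (0.906214, -0.3445, -0.428486)–(0.906214, -0.3445, 0.428486)  len=0.8570
  (v4,v9,v5) [-++] → (0.480391, -0.3445, 0.854309)–(0, -0.3445, 1.0378)  len=0.5142
  (v2,v4,v11) [--+] → (-0.480391, -0.3445, 0.854309)–(-0.906214, -0.3445, 0.428486)  len=0.6022
  (v6,v2,v10) [--+] → (-0.906214, -0.3445, -0.428486)–(-0.480391, -0.3445, -0.854309)  len=0.6022
  (v8,v6,v7) [+-+] → (0.480391, -0.3445, -0.854309)–(0, -0.3445, -1.0378)  len=0.5142

Chained into 1 loop(s):
  loop 1: 10 segments, perimeter = 6.1797
Total perimeter = 6.180

loops=1 perimeter=6.180


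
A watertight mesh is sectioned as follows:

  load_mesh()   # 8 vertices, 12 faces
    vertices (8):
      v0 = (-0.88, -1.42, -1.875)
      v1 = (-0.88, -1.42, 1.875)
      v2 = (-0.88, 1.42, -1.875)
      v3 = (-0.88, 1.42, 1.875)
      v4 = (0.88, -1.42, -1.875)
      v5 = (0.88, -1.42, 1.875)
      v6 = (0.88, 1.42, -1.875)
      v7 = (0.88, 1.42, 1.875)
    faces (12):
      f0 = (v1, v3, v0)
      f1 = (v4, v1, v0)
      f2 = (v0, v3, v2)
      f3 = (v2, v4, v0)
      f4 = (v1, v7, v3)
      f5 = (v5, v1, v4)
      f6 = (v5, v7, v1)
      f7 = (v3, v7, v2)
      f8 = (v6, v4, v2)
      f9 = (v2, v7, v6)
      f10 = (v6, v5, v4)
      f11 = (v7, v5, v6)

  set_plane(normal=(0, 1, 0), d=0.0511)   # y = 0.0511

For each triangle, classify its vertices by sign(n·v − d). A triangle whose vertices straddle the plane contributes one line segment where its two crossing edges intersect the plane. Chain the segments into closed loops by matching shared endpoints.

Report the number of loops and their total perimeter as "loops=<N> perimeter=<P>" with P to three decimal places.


loops=1 perimeter=11.020

Straddling triangles (8 of 12):
  (v1,v3,v0) [-+-] → (-0.88, 0.0511, 1.875)–(-0.88, 0.0511, 0.0674736)  len=1.8075
  (v0,v3,v2) [-++] → (-0.88, 0.0511, 0.0674736)–(-0.88, 0.0511, -1.875)  len=1.9425
  (v2,v4,v0) [+--] → (-0.0316676, 0.0511, -1.875)–(-0.88, 0.0511, -1.875)  len=0.8483
  (v1,v7,v3) [-++] → (0.0316676, 0.0511, 1.875)–(-0.88, 0.0511, 1.875)  len=0.9117
  (v5,v7,v1) [-+-] → (0.88, 0.0511, 1.875)–(0.0316676, 0.0511, 1.875)  len=0.8483
  (v6,v4,v2) [+-+] → (0.88, 0.0511, -1.875)–(-0.0316676, 0.0511, -1.875)  len=0.9117
  (v6,v5,v4) [+--] → (0.88, 0.0511, -0.0674736)–(0.88, 0.0511, -1.875)  len=1.8075
  (v7,v5,v6) [+-+] → (0.88, 0.0511, 1.875)–(0.88, 0.0511, -0.0674736)  len=1.9425

Chained into 1 loop(s):
  loop 1: 8 segments, perimeter = 11.0200
Total perimeter = 11.020


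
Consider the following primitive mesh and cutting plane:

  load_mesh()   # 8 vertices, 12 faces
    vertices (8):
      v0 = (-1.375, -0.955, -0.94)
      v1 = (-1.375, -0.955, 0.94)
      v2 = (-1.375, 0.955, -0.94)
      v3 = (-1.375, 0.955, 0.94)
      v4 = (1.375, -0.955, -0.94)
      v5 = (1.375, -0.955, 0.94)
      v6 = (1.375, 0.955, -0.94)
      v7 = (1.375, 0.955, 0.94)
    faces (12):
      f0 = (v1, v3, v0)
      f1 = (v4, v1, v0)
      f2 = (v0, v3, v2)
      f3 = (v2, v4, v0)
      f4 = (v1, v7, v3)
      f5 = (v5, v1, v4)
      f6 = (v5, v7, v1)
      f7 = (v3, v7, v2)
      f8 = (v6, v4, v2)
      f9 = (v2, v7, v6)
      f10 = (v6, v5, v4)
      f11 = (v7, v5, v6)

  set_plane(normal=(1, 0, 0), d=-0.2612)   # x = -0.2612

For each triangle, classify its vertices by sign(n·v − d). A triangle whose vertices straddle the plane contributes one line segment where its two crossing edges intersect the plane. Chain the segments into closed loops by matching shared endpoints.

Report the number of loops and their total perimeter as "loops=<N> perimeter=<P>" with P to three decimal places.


loops=1 perimeter=7.580

Straddling triangles (8 of 12):
  (v4,v1,v0) [+--] → (-0.2612, -0.955, 0.178566)–(-0.2612, -0.955, -0.94)  len=1.1186
  (v2,v4,v0) [-+-] → (-0.2612, 0.181415, -0.94)–(-0.2612, -0.955, -0.94)  len=1.1364
  (v1,v7,v3) [-+-] → (-0.2612, -0.181415, 0.94)–(-0.2612, 0.955, 0.94)  len=1.1364
  (v5,v1,v4) [+-+] → (-0.2612, -0.955, 0.94)–(-0.2612, -0.955, 0.178566)  len=0.7614
  (v5,v7,v1) [++-] → (-0.2612, -0.181415, 0.94)–(-0.2612, -0.955, 0.94)  len=0.7736
  (v3,v7,v2) [-+-] → (-0.2612, 0.955, 0.94)–(-0.2612, 0.955, -0.178566)  len=1.1186
  (v6,v4,v2) [++-] → (-0.2612, 0.181415, -0.94)–(-0.2612, 0.955, -0.94)  len=0.7736
  (v2,v7,v6) [-++] → (-0.2612, 0.955, -0.178566)–(-0.2612, 0.955, -0.94)  len=0.7614

Chained into 1 loop(s):
  loop 1: 8 segments, perimeter = 7.5800
Total perimeter = 7.580
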